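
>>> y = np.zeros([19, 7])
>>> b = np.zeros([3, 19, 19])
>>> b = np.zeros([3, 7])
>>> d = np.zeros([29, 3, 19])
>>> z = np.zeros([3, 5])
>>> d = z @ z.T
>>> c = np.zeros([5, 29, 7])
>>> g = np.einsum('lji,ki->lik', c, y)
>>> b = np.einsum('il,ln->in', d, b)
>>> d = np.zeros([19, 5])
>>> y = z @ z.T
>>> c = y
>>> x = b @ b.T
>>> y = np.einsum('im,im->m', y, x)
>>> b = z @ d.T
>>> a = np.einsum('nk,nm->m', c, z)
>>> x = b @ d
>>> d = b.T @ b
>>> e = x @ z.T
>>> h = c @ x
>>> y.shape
(3,)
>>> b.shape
(3, 19)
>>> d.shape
(19, 19)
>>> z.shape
(3, 5)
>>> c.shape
(3, 3)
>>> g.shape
(5, 7, 19)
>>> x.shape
(3, 5)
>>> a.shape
(5,)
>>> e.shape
(3, 3)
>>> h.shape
(3, 5)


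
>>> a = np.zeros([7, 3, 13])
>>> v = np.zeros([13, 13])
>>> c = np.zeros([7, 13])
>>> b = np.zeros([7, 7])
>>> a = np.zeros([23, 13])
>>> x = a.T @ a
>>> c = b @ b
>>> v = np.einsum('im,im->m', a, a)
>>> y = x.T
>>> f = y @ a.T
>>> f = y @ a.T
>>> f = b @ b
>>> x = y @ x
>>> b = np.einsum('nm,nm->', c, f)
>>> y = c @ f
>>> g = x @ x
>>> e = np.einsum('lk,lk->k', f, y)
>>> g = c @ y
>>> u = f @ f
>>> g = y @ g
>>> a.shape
(23, 13)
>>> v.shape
(13,)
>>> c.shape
(7, 7)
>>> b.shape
()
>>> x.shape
(13, 13)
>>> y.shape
(7, 7)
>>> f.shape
(7, 7)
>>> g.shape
(7, 7)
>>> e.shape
(7,)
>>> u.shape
(7, 7)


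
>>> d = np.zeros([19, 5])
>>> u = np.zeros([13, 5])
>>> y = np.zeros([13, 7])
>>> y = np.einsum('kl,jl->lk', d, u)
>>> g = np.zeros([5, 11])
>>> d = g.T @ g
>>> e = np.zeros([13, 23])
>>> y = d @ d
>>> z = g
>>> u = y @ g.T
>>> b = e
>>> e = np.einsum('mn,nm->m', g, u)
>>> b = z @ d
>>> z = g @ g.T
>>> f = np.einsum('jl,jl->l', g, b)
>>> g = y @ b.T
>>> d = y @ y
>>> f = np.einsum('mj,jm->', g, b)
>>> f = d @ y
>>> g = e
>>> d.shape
(11, 11)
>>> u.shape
(11, 5)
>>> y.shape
(11, 11)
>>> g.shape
(5,)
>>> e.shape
(5,)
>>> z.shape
(5, 5)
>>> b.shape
(5, 11)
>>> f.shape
(11, 11)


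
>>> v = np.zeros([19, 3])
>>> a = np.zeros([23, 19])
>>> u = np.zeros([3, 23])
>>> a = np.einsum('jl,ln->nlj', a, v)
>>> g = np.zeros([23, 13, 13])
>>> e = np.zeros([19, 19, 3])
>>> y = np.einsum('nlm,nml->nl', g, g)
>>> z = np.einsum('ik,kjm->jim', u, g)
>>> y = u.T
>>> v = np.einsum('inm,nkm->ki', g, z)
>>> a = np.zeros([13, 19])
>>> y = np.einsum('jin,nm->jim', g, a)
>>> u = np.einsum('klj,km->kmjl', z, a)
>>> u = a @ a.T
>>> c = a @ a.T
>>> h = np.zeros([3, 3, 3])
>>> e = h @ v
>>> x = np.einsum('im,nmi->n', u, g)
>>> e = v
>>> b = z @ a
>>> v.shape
(3, 23)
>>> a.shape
(13, 19)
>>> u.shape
(13, 13)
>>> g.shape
(23, 13, 13)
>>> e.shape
(3, 23)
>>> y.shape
(23, 13, 19)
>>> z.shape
(13, 3, 13)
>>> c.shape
(13, 13)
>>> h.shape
(3, 3, 3)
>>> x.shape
(23,)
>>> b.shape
(13, 3, 19)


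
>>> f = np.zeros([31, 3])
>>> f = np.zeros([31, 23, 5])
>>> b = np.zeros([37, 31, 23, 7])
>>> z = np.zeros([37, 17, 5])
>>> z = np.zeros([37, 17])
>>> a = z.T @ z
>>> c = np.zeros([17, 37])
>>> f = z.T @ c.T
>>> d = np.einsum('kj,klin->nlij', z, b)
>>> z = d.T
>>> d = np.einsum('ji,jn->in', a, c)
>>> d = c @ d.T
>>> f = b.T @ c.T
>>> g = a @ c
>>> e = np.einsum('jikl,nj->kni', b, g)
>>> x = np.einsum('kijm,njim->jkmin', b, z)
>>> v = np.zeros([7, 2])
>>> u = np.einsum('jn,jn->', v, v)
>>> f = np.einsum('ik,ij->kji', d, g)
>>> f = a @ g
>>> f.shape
(17, 37)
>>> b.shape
(37, 31, 23, 7)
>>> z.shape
(17, 23, 31, 7)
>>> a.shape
(17, 17)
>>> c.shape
(17, 37)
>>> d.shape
(17, 17)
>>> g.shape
(17, 37)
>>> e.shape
(23, 17, 31)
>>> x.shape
(23, 37, 7, 31, 17)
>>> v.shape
(7, 2)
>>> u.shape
()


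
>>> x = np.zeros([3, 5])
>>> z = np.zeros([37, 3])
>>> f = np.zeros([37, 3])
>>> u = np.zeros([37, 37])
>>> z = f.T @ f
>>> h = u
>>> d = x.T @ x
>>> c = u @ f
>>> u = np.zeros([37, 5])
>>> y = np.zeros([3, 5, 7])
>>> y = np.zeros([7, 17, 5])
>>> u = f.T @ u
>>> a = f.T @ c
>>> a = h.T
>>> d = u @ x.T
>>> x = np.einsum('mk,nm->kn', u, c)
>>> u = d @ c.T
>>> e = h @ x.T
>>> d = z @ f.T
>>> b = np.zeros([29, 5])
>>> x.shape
(5, 37)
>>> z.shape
(3, 3)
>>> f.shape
(37, 3)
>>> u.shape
(3, 37)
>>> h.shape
(37, 37)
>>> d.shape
(3, 37)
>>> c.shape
(37, 3)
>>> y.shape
(7, 17, 5)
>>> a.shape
(37, 37)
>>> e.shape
(37, 5)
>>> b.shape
(29, 5)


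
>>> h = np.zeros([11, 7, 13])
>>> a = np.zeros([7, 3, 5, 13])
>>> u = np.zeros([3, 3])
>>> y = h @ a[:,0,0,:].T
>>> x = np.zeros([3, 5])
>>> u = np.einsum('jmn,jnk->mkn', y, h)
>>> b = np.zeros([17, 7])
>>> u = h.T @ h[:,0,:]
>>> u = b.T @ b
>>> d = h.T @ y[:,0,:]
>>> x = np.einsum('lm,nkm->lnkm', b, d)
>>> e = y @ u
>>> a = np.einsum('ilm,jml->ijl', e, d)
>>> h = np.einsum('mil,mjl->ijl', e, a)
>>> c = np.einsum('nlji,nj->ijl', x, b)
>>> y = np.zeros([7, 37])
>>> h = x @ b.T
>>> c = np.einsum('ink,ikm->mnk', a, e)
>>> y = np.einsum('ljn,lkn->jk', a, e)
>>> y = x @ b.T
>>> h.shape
(17, 13, 7, 17)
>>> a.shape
(11, 13, 7)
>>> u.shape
(7, 7)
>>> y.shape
(17, 13, 7, 17)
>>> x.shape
(17, 13, 7, 7)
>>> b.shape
(17, 7)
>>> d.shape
(13, 7, 7)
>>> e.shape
(11, 7, 7)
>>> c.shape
(7, 13, 7)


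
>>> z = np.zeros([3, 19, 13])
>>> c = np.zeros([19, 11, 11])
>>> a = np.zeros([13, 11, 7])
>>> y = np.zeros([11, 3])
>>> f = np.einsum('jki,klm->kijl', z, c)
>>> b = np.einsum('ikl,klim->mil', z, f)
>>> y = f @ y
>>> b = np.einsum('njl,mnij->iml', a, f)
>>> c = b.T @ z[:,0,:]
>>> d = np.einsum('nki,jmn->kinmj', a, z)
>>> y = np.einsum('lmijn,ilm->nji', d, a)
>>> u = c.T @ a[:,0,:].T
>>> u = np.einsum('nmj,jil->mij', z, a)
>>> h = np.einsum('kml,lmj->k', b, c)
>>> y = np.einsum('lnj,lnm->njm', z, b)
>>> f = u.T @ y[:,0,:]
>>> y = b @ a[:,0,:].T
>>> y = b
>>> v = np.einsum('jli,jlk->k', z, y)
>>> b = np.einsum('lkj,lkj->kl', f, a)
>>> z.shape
(3, 19, 13)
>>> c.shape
(7, 19, 13)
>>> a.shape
(13, 11, 7)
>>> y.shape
(3, 19, 7)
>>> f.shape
(13, 11, 7)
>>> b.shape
(11, 13)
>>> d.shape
(11, 7, 13, 19, 3)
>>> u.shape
(19, 11, 13)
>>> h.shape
(3,)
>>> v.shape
(7,)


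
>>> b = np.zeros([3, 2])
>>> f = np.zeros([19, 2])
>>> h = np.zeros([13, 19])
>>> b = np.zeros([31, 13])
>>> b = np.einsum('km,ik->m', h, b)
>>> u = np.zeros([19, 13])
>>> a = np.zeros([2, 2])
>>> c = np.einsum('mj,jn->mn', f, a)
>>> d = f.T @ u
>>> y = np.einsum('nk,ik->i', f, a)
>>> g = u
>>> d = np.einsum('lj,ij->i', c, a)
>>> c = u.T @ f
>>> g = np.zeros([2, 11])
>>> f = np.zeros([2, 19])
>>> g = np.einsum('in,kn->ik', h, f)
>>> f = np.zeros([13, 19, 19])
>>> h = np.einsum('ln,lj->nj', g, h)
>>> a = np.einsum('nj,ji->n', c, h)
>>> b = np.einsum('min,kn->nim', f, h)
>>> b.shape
(19, 19, 13)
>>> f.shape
(13, 19, 19)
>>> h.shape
(2, 19)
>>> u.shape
(19, 13)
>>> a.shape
(13,)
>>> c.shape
(13, 2)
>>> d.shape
(2,)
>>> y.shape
(2,)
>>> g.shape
(13, 2)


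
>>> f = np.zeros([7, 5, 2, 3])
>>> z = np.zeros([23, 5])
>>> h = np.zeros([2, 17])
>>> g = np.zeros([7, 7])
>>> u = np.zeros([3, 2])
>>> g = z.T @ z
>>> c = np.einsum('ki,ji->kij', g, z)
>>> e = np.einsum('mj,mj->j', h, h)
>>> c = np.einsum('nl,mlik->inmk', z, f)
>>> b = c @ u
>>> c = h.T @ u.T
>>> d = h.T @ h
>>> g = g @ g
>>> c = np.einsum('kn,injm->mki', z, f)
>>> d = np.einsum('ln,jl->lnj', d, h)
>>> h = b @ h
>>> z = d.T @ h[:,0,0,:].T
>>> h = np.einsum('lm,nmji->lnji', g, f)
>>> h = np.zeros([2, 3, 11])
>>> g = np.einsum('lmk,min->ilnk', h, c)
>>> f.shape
(7, 5, 2, 3)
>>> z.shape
(2, 17, 2)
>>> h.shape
(2, 3, 11)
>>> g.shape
(23, 2, 7, 11)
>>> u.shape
(3, 2)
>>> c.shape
(3, 23, 7)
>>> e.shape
(17,)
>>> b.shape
(2, 23, 7, 2)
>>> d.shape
(17, 17, 2)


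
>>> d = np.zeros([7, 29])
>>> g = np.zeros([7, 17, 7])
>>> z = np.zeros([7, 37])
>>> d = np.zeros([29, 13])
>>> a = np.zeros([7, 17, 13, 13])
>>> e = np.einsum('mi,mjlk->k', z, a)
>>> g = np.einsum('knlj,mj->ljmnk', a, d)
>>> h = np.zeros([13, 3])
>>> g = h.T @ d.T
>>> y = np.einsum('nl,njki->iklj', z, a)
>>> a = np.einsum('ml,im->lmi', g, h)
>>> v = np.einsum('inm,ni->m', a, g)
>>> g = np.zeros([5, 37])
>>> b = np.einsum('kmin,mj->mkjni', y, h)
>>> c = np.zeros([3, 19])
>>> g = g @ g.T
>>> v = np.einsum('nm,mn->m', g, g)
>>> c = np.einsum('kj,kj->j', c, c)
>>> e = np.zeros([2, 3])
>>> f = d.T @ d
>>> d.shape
(29, 13)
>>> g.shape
(5, 5)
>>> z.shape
(7, 37)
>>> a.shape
(29, 3, 13)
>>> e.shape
(2, 3)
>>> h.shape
(13, 3)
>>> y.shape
(13, 13, 37, 17)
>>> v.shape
(5,)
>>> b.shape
(13, 13, 3, 17, 37)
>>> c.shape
(19,)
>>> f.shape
(13, 13)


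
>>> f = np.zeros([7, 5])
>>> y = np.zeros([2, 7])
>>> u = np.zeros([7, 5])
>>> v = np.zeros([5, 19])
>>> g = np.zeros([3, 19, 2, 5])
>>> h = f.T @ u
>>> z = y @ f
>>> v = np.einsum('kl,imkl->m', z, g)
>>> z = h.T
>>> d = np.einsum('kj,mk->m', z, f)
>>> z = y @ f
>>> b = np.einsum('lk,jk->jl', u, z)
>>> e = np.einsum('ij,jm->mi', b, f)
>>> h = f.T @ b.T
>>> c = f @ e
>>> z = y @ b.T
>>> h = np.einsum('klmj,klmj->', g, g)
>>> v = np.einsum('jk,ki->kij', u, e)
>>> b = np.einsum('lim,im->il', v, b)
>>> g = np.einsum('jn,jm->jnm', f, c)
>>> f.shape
(7, 5)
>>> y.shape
(2, 7)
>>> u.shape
(7, 5)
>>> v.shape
(5, 2, 7)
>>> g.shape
(7, 5, 2)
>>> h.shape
()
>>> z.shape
(2, 2)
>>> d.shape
(7,)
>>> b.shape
(2, 5)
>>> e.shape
(5, 2)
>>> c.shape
(7, 2)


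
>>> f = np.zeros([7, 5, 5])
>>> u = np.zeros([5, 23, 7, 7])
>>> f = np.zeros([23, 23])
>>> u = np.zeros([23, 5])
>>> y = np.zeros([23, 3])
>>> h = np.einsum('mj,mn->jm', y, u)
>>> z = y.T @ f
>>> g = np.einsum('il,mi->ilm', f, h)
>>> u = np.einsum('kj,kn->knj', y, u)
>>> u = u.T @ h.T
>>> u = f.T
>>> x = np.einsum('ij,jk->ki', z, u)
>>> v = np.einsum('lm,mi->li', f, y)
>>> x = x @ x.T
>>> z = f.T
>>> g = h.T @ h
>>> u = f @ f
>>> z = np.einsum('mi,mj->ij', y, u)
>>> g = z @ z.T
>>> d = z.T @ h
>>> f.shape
(23, 23)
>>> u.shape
(23, 23)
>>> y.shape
(23, 3)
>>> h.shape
(3, 23)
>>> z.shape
(3, 23)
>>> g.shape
(3, 3)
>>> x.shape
(23, 23)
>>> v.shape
(23, 3)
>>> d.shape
(23, 23)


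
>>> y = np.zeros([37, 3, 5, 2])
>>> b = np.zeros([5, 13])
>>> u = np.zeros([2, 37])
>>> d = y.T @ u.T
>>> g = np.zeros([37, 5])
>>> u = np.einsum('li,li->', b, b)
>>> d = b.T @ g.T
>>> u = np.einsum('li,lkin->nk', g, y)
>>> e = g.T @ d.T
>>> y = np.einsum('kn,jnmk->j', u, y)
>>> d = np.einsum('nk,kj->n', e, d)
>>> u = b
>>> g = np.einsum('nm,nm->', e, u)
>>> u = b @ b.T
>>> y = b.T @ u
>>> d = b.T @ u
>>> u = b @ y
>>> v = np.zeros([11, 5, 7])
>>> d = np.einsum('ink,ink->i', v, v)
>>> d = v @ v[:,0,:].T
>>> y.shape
(13, 5)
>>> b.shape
(5, 13)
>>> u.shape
(5, 5)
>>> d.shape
(11, 5, 11)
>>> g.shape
()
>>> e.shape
(5, 13)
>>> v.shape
(11, 5, 7)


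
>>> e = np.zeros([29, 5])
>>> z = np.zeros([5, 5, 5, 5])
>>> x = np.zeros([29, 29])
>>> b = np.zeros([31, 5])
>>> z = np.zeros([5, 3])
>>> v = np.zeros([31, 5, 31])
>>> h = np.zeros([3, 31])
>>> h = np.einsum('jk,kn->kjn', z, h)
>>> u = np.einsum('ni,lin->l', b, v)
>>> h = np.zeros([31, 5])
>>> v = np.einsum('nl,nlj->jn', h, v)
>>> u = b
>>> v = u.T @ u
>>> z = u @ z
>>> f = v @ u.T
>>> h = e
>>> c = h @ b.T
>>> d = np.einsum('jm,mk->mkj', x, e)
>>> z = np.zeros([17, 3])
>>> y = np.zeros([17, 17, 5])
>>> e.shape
(29, 5)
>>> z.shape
(17, 3)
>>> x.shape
(29, 29)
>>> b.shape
(31, 5)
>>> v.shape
(5, 5)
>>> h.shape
(29, 5)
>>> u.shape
(31, 5)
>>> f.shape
(5, 31)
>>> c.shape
(29, 31)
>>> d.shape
(29, 5, 29)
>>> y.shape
(17, 17, 5)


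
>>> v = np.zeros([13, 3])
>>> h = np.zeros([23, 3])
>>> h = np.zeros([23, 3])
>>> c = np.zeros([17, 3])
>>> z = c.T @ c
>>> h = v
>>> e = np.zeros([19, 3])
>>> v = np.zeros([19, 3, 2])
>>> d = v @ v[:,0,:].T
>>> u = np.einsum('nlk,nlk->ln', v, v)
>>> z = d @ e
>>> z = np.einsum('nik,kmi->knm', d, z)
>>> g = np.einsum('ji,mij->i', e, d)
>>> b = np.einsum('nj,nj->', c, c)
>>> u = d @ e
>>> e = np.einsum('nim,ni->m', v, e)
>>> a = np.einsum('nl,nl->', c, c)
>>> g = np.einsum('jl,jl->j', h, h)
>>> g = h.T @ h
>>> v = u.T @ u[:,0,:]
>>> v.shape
(3, 3, 3)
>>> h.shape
(13, 3)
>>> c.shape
(17, 3)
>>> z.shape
(19, 19, 3)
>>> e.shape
(2,)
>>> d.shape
(19, 3, 19)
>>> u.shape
(19, 3, 3)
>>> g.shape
(3, 3)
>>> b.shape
()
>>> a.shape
()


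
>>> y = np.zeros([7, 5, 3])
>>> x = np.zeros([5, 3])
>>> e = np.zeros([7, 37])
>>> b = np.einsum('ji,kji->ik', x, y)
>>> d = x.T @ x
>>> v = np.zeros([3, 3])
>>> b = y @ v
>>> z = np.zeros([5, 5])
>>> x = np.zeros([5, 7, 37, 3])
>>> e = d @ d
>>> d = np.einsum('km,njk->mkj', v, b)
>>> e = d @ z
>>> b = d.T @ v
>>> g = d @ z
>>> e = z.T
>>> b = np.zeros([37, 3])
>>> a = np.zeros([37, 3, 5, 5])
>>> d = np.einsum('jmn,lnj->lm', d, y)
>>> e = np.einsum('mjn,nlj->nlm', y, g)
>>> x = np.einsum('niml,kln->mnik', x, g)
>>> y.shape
(7, 5, 3)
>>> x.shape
(37, 5, 7, 3)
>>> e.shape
(3, 3, 7)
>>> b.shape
(37, 3)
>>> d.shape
(7, 3)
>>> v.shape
(3, 3)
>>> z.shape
(5, 5)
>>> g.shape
(3, 3, 5)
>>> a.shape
(37, 3, 5, 5)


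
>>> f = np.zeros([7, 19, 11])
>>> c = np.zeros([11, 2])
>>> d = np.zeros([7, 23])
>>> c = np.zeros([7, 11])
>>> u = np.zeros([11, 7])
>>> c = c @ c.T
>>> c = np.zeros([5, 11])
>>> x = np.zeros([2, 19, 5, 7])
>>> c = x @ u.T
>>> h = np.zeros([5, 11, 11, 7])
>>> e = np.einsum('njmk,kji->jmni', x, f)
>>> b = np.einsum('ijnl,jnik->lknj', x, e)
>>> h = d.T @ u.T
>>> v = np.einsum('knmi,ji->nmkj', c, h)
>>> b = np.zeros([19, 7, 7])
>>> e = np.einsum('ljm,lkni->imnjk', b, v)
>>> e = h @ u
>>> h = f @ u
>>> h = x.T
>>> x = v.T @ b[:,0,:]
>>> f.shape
(7, 19, 11)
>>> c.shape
(2, 19, 5, 11)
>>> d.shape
(7, 23)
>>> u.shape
(11, 7)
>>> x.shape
(23, 2, 5, 7)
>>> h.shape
(7, 5, 19, 2)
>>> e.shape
(23, 7)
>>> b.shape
(19, 7, 7)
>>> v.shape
(19, 5, 2, 23)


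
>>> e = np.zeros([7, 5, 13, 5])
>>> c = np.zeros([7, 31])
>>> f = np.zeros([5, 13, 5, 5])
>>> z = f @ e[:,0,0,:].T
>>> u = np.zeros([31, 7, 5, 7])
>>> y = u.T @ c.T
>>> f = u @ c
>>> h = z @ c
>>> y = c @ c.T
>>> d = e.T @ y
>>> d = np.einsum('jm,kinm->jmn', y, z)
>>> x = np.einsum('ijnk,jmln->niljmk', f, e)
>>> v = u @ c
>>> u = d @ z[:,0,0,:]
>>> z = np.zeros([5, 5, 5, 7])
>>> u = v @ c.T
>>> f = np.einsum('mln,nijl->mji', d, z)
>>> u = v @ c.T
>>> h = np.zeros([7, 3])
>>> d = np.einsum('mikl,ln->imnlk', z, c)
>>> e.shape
(7, 5, 13, 5)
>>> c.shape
(7, 31)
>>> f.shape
(7, 5, 5)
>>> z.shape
(5, 5, 5, 7)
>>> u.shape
(31, 7, 5, 7)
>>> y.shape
(7, 7)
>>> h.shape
(7, 3)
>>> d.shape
(5, 5, 31, 7, 5)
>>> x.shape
(5, 31, 13, 7, 5, 31)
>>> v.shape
(31, 7, 5, 31)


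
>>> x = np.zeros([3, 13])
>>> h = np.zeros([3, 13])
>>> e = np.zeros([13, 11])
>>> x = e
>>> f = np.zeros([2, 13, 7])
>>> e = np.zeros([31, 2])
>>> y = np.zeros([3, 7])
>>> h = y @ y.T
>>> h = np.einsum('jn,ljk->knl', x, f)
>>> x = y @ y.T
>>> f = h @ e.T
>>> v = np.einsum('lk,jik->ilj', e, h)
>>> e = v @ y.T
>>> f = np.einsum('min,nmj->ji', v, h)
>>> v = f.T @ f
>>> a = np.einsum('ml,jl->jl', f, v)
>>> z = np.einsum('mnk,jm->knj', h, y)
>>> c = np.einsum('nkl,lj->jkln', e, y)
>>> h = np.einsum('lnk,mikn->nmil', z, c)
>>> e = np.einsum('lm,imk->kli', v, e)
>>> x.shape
(3, 3)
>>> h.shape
(11, 7, 31, 2)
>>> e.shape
(3, 31, 11)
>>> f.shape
(2, 31)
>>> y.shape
(3, 7)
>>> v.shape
(31, 31)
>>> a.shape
(31, 31)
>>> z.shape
(2, 11, 3)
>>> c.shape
(7, 31, 3, 11)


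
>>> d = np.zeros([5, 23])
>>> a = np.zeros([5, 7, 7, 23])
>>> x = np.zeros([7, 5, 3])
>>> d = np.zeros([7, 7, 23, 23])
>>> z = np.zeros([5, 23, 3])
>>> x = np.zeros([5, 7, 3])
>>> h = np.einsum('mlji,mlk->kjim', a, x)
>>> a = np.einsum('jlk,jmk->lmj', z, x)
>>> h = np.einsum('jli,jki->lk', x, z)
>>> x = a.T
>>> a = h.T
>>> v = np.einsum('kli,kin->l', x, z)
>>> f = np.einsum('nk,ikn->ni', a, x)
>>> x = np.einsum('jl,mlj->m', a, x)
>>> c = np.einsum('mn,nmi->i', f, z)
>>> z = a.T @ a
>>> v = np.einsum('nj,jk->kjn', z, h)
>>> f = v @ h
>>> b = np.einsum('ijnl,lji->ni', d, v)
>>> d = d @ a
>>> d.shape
(7, 7, 23, 7)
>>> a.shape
(23, 7)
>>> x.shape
(5,)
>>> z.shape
(7, 7)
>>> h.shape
(7, 23)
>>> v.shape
(23, 7, 7)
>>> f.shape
(23, 7, 23)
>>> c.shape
(3,)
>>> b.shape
(23, 7)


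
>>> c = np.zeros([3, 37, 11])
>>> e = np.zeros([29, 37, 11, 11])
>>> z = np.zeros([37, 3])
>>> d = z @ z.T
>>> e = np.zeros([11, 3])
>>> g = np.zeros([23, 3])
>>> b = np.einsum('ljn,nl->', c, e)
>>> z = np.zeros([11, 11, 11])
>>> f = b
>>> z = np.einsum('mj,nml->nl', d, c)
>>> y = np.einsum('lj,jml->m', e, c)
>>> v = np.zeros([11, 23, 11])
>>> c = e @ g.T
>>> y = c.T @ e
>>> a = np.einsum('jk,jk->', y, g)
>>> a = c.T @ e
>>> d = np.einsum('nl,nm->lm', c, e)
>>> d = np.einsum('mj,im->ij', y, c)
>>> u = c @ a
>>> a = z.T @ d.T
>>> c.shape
(11, 23)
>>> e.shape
(11, 3)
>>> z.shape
(3, 11)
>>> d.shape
(11, 3)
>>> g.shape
(23, 3)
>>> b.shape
()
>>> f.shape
()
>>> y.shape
(23, 3)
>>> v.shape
(11, 23, 11)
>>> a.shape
(11, 11)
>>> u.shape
(11, 3)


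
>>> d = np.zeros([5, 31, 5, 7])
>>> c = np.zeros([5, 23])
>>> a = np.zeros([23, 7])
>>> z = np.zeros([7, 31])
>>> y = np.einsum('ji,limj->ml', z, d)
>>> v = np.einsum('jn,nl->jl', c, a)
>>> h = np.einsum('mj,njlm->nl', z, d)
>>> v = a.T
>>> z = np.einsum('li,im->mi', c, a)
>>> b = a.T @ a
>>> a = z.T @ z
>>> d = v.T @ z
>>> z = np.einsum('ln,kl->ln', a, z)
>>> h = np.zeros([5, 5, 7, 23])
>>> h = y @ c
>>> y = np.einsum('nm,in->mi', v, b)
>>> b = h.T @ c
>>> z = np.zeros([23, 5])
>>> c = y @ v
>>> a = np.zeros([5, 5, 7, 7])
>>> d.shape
(23, 23)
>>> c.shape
(23, 23)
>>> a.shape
(5, 5, 7, 7)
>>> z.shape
(23, 5)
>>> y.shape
(23, 7)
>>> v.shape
(7, 23)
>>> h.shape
(5, 23)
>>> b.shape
(23, 23)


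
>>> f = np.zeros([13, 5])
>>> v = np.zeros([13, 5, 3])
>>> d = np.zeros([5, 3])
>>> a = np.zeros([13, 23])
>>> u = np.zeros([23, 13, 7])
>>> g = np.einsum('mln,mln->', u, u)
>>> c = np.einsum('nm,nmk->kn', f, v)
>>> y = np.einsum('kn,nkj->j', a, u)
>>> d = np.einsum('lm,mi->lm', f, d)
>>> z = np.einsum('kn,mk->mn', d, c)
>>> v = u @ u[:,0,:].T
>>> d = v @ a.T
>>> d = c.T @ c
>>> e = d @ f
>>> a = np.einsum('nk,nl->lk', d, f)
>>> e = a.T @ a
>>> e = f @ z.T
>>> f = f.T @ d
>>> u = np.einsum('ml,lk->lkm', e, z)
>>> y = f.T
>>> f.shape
(5, 13)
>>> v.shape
(23, 13, 23)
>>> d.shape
(13, 13)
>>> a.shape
(5, 13)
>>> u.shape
(3, 5, 13)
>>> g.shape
()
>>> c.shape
(3, 13)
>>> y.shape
(13, 5)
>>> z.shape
(3, 5)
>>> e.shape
(13, 3)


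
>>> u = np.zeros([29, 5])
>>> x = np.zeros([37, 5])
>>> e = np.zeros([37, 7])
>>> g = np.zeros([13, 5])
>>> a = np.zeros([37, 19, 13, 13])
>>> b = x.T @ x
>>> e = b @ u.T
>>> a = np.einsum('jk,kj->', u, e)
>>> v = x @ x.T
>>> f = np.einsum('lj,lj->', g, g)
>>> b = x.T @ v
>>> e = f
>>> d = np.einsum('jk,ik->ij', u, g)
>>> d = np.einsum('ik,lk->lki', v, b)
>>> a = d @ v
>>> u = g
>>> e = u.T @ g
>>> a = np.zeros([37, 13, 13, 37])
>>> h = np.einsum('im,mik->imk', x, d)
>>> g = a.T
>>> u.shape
(13, 5)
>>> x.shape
(37, 5)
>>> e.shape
(5, 5)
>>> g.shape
(37, 13, 13, 37)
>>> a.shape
(37, 13, 13, 37)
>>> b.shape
(5, 37)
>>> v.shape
(37, 37)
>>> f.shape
()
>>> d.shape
(5, 37, 37)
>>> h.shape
(37, 5, 37)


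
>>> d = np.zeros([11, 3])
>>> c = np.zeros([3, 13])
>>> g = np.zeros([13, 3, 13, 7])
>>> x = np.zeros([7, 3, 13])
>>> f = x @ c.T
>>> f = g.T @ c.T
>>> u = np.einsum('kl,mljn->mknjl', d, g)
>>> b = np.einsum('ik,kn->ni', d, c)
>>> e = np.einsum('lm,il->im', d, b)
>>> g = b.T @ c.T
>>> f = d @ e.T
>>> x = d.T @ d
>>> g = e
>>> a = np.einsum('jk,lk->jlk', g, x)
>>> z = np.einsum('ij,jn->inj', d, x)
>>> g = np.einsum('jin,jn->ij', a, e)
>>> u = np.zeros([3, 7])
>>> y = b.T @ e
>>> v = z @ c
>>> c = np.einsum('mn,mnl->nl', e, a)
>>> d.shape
(11, 3)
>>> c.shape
(3, 3)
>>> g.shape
(3, 13)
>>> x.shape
(3, 3)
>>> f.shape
(11, 13)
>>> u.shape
(3, 7)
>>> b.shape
(13, 11)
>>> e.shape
(13, 3)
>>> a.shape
(13, 3, 3)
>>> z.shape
(11, 3, 3)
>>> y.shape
(11, 3)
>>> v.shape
(11, 3, 13)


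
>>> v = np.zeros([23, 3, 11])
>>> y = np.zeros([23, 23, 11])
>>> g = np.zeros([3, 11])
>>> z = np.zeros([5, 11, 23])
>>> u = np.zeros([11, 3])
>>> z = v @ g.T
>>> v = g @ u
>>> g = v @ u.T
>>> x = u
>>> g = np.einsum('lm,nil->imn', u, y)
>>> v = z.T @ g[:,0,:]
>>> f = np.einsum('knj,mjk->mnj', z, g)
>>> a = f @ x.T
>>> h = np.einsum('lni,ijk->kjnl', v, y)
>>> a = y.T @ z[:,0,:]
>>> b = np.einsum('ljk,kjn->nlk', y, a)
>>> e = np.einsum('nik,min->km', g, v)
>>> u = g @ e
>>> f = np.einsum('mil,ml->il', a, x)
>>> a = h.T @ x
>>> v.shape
(3, 3, 23)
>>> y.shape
(23, 23, 11)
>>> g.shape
(23, 3, 23)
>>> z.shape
(23, 3, 3)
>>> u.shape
(23, 3, 3)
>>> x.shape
(11, 3)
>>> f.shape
(23, 3)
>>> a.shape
(3, 3, 23, 3)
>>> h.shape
(11, 23, 3, 3)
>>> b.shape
(3, 23, 11)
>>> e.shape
(23, 3)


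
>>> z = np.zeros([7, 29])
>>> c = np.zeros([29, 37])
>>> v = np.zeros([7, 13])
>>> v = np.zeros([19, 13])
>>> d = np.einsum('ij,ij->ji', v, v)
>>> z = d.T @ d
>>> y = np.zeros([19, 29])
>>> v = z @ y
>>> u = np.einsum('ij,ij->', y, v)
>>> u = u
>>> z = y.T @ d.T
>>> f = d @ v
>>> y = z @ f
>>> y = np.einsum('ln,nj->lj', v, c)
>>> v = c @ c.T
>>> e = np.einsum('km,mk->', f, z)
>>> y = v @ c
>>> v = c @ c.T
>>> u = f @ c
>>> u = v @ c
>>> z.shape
(29, 13)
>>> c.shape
(29, 37)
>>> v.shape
(29, 29)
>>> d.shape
(13, 19)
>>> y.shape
(29, 37)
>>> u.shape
(29, 37)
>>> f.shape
(13, 29)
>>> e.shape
()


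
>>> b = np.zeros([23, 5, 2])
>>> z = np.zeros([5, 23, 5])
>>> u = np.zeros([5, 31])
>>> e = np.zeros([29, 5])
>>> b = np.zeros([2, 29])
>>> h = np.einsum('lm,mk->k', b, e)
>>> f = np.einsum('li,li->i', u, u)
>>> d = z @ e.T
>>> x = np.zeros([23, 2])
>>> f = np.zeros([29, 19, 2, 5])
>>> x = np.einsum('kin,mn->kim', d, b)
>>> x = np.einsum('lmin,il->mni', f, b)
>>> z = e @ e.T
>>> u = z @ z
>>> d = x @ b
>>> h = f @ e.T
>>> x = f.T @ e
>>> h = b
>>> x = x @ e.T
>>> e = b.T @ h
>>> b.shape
(2, 29)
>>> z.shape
(29, 29)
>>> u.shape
(29, 29)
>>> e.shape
(29, 29)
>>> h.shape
(2, 29)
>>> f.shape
(29, 19, 2, 5)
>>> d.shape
(19, 5, 29)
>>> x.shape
(5, 2, 19, 29)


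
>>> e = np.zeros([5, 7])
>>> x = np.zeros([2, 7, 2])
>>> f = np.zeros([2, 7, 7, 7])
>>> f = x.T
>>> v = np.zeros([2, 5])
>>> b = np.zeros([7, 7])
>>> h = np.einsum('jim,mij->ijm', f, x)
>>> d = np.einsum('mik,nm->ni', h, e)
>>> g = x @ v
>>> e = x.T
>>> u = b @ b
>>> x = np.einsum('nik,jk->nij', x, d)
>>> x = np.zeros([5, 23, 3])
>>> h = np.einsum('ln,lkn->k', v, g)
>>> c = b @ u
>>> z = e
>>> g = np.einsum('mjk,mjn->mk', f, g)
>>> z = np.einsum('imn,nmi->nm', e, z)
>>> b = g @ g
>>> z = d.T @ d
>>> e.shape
(2, 7, 2)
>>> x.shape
(5, 23, 3)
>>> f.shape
(2, 7, 2)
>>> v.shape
(2, 5)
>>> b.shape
(2, 2)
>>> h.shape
(7,)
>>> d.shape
(5, 2)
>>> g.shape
(2, 2)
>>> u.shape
(7, 7)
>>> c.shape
(7, 7)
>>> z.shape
(2, 2)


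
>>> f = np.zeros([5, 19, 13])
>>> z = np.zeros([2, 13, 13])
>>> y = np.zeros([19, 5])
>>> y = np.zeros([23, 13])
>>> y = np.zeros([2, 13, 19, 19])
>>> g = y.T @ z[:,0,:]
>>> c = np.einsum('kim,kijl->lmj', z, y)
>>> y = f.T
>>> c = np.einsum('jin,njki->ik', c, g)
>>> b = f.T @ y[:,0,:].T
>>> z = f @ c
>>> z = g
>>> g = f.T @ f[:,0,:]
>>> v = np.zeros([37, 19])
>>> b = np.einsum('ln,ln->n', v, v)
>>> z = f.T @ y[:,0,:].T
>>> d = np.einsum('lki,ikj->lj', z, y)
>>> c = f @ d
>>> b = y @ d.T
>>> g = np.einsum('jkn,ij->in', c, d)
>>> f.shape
(5, 19, 13)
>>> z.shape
(13, 19, 13)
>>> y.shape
(13, 19, 5)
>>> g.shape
(13, 5)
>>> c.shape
(5, 19, 5)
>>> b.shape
(13, 19, 13)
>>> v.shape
(37, 19)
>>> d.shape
(13, 5)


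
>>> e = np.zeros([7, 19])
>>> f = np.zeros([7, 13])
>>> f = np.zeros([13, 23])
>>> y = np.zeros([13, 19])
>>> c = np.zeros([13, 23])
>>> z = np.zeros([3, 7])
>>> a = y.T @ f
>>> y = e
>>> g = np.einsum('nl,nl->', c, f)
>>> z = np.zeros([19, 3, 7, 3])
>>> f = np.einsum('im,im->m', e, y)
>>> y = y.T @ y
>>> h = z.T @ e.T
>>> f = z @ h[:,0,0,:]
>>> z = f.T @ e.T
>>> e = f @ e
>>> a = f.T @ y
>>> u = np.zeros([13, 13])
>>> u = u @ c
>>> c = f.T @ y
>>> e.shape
(19, 3, 7, 19)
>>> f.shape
(19, 3, 7, 7)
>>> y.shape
(19, 19)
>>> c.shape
(7, 7, 3, 19)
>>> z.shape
(7, 7, 3, 7)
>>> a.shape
(7, 7, 3, 19)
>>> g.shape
()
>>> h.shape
(3, 7, 3, 7)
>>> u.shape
(13, 23)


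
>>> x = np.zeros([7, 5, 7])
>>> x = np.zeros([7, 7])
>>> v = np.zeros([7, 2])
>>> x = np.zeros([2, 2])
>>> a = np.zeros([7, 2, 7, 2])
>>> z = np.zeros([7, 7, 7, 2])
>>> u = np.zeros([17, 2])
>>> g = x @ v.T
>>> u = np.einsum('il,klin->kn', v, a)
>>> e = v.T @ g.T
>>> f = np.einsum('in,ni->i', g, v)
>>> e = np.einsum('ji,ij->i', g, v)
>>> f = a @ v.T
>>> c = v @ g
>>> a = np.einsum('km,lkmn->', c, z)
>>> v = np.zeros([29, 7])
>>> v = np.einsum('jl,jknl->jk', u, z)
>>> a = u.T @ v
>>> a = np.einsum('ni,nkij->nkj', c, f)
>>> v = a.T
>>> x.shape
(2, 2)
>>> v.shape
(7, 2, 7)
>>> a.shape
(7, 2, 7)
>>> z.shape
(7, 7, 7, 2)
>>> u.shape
(7, 2)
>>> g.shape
(2, 7)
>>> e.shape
(7,)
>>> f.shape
(7, 2, 7, 7)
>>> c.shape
(7, 7)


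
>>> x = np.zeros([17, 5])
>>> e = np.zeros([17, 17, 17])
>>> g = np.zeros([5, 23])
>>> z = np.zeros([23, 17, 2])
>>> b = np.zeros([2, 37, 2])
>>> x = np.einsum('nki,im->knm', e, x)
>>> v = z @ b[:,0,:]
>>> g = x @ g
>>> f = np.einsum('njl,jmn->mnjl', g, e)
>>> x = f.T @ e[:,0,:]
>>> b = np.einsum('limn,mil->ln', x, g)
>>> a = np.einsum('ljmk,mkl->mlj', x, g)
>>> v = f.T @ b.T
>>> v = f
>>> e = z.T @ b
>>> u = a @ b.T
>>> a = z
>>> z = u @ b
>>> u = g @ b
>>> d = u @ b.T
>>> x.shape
(23, 17, 17, 17)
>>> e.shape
(2, 17, 17)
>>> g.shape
(17, 17, 23)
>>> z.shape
(17, 23, 17)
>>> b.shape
(23, 17)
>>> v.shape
(17, 17, 17, 23)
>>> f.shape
(17, 17, 17, 23)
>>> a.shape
(23, 17, 2)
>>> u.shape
(17, 17, 17)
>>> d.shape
(17, 17, 23)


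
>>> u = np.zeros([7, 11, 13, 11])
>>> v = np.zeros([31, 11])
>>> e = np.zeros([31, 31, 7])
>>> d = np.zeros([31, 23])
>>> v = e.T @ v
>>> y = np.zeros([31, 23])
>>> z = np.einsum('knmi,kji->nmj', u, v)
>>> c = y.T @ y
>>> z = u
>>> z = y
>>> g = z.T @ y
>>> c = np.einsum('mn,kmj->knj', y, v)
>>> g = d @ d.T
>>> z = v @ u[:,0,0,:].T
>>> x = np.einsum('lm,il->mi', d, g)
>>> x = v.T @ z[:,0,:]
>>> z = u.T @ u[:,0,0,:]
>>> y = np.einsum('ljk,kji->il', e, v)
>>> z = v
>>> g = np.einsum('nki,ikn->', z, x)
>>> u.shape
(7, 11, 13, 11)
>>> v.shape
(7, 31, 11)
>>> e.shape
(31, 31, 7)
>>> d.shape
(31, 23)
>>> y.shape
(11, 31)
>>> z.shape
(7, 31, 11)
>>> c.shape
(7, 23, 11)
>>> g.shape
()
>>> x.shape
(11, 31, 7)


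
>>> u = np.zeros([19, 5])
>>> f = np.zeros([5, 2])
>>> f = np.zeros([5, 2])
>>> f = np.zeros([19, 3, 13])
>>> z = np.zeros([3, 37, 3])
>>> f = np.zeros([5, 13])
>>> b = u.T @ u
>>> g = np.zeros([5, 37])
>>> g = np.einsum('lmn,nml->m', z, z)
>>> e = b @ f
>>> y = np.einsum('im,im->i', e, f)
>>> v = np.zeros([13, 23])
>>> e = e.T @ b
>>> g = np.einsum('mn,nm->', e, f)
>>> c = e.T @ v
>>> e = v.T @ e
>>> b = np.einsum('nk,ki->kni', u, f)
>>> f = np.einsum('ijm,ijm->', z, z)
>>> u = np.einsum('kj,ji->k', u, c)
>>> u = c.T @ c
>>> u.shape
(23, 23)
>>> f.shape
()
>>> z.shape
(3, 37, 3)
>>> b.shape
(5, 19, 13)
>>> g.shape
()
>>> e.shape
(23, 5)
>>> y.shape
(5,)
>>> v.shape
(13, 23)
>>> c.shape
(5, 23)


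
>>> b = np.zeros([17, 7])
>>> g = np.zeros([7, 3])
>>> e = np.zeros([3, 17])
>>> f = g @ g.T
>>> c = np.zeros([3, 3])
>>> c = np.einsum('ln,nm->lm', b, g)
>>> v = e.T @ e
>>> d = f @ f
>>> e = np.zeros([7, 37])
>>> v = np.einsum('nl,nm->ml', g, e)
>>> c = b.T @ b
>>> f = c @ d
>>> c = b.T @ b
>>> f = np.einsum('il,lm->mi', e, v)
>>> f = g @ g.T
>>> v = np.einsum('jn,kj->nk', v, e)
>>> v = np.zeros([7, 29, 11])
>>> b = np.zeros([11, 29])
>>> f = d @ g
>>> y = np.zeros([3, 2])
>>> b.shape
(11, 29)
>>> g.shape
(7, 3)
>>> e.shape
(7, 37)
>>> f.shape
(7, 3)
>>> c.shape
(7, 7)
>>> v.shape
(7, 29, 11)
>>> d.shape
(7, 7)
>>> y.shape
(3, 2)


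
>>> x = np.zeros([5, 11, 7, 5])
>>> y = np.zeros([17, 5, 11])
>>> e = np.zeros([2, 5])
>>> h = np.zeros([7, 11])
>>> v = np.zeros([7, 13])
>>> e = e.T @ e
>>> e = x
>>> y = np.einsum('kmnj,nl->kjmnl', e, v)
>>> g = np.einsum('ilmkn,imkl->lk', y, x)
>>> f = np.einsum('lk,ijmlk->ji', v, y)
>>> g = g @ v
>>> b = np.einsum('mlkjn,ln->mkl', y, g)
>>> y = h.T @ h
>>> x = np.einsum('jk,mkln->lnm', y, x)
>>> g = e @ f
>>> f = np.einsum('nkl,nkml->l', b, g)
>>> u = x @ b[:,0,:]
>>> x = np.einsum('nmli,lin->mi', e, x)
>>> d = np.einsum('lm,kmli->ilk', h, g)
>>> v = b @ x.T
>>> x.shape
(11, 5)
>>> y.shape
(11, 11)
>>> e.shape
(5, 11, 7, 5)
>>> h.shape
(7, 11)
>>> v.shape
(5, 11, 11)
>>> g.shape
(5, 11, 7, 5)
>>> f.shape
(5,)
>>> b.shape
(5, 11, 5)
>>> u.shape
(7, 5, 5)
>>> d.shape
(5, 7, 5)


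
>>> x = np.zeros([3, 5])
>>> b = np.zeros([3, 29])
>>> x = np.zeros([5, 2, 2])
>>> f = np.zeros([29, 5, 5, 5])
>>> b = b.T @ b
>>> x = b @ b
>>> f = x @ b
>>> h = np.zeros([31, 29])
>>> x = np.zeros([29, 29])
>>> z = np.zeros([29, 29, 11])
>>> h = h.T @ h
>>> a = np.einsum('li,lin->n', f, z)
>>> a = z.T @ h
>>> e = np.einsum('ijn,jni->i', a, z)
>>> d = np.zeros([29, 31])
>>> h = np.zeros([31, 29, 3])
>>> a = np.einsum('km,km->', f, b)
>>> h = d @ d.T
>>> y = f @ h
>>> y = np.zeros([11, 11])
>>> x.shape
(29, 29)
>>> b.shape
(29, 29)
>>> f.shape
(29, 29)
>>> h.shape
(29, 29)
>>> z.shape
(29, 29, 11)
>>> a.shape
()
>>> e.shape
(11,)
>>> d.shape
(29, 31)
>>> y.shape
(11, 11)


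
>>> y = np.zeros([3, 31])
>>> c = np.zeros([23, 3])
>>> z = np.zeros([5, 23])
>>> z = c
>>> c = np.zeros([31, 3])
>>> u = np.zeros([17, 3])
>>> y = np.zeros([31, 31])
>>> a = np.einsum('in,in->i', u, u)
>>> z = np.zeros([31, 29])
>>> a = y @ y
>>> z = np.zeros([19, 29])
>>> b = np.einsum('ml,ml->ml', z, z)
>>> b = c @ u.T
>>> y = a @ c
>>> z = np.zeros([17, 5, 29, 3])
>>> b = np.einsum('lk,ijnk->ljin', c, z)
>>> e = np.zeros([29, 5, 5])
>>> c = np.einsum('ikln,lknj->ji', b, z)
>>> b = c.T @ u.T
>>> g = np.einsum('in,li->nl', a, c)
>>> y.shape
(31, 3)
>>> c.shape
(3, 31)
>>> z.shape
(17, 5, 29, 3)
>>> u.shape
(17, 3)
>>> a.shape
(31, 31)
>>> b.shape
(31, 17)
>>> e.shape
(29, 5, 5)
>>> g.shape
(31, 3)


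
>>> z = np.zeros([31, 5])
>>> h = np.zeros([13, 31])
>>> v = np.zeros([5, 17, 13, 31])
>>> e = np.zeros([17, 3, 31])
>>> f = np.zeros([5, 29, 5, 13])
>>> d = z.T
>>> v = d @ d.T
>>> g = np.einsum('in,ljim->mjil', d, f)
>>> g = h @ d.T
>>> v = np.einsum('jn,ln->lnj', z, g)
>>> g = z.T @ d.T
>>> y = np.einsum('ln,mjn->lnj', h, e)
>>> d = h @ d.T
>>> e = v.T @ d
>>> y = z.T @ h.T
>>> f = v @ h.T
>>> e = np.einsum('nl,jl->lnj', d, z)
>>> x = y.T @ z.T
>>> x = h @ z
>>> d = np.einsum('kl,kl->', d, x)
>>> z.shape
(31, 5)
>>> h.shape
(13, 31)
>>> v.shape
(13, 5, 31)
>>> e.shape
(5, 13, 31)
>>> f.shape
(13, 5, 13)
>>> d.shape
()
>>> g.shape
(5, 5)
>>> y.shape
(5, 13)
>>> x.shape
(13, 5)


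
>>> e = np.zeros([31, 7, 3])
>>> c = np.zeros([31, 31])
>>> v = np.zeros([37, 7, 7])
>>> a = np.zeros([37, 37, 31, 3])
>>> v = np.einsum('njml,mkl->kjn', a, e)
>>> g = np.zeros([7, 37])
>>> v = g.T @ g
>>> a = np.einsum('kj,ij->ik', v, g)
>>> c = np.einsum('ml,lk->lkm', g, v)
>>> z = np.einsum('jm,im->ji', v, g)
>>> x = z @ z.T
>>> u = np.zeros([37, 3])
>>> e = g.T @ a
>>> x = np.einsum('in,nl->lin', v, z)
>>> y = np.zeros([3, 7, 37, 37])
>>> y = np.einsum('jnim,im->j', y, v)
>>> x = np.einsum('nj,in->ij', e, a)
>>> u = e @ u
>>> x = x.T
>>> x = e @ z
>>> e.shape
(37, 37)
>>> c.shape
(37, 37, 7)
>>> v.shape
(37, 37)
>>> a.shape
(7, 37)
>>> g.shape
(7, 37)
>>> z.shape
(37, 7)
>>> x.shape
(37, 7)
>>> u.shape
(37, 3)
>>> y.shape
(3,)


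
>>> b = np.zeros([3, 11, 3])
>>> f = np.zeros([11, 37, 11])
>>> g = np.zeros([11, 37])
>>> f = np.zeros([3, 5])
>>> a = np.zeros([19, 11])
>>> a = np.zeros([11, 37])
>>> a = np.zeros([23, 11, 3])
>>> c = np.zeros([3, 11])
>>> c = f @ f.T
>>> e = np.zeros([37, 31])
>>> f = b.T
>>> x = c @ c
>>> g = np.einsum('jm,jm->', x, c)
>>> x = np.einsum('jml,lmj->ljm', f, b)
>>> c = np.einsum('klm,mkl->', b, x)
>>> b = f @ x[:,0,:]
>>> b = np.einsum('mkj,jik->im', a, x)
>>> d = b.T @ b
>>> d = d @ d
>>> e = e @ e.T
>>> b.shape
(3, 23)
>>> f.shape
(3, 11, 3)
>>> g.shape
()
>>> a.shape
(23, 11, 3)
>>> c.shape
()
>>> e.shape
(37, 37)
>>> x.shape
(3, 3, 11)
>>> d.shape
(23, 23)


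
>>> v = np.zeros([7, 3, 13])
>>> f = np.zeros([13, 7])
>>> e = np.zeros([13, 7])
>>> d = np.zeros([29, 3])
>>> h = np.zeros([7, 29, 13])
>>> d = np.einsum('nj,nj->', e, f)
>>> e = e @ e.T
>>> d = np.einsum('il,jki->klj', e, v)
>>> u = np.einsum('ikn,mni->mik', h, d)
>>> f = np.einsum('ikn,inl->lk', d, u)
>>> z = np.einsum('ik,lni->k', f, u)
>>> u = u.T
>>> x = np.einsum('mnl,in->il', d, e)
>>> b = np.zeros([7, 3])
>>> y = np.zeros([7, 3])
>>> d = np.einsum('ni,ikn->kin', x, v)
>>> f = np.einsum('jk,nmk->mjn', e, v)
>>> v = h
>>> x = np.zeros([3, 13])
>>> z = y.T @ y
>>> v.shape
(7, 29, 13)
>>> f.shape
(3, 13, 7)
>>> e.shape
(13, 13)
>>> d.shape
(3, 7, 13)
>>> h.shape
(7, 29, 13)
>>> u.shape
(29, 7, 3)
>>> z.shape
(3, 3)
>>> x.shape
(3, 13)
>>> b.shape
(7, 3)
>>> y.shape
(7, 3)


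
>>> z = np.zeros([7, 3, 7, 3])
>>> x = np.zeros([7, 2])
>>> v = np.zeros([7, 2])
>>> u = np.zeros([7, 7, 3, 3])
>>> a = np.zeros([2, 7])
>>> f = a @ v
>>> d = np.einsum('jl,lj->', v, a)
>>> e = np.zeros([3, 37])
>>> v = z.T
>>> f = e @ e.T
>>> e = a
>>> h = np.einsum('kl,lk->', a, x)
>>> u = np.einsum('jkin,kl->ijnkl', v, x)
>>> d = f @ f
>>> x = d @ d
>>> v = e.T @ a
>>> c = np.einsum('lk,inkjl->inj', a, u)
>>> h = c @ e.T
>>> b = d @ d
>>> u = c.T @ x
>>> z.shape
(7, 3, 7, 3)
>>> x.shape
(3, 3)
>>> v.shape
(7, 7)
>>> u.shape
(7, 3, 3)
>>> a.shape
(2, 7)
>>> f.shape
(3, 3)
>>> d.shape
(3, 3)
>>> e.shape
(2, 7)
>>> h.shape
(3, 3, 2)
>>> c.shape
(3, 3, 7)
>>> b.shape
(3, 3)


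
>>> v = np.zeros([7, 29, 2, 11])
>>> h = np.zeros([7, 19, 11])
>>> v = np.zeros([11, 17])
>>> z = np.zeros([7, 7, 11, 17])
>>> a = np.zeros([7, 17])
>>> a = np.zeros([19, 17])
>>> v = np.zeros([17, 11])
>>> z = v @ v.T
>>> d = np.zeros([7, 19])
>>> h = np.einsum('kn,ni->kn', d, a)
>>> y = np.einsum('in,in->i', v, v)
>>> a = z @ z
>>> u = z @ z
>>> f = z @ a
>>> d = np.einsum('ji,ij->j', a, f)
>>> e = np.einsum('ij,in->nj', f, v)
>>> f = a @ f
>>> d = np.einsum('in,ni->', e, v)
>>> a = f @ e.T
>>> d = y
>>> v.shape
(17, 11)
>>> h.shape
(7, 19)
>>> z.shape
(17, 17)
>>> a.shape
(17, 11)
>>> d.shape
(17,)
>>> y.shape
(17,)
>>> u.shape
(17, 17)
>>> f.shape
(17, 17)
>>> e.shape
(11, 17)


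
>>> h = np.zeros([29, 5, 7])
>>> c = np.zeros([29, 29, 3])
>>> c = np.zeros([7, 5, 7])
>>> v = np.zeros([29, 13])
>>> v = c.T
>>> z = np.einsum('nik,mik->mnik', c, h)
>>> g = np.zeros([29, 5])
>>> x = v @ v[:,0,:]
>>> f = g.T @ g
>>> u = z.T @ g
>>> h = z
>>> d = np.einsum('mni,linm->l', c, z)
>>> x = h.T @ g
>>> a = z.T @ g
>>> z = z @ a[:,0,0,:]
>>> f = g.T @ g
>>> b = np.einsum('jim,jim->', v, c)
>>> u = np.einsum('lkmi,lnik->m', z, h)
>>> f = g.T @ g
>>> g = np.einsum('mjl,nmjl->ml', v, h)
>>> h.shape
(29, 7, 5, 7)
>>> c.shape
(7, 5, 7)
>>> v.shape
(7, 5, 7)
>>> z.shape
(29, 7, 5, 5)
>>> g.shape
(7, 7)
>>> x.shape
(7, 5, 7, 5)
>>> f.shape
(5, 5)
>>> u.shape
(5,)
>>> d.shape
(29,)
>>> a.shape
(7, 5, 7, 5)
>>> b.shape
()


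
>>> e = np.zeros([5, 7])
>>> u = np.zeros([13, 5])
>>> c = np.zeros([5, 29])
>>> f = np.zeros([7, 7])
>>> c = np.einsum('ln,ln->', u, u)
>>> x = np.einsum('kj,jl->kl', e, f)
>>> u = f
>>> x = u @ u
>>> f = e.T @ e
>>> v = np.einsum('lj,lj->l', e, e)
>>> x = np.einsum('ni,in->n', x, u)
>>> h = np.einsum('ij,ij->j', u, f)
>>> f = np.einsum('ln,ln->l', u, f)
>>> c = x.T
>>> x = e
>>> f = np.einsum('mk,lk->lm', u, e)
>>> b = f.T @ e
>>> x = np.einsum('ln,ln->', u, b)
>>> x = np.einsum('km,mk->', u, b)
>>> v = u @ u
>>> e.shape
(5, 7)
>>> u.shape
(7, 7)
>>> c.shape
(7,)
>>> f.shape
(5, 7)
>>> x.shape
()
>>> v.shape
(7, 7)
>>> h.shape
(7,)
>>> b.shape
(7, 7)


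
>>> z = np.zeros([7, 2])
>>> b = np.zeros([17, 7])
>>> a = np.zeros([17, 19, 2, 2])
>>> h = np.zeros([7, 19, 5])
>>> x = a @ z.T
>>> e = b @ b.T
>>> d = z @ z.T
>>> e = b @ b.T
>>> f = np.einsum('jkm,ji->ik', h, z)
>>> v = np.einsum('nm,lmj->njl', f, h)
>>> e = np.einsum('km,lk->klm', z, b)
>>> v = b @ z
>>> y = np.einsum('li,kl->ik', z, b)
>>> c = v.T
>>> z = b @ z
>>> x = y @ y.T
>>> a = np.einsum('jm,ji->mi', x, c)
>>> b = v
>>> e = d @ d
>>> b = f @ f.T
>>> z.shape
(17, 2)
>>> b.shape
(2, 2)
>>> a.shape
(2, 17)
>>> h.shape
(7, 19, 5)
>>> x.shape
(2, 2)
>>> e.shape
(7, 7)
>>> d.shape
(7, 7)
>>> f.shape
(2, 19)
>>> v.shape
(17, 2)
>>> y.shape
(2, 17)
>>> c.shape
(2, 17)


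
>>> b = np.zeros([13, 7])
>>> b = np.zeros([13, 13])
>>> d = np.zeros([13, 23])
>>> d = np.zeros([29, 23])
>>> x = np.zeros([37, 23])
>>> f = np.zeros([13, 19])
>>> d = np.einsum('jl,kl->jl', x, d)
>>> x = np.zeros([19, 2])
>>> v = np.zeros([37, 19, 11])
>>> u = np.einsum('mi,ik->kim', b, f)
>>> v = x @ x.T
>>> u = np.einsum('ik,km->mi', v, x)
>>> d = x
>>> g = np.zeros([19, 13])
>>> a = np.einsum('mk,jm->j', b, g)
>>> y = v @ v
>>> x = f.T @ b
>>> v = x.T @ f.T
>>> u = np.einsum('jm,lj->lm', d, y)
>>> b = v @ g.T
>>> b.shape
(13, 19)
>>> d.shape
(19, 2)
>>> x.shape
(19, 13)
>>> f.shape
(13, 19)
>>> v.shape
(13, 13)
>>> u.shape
(19, 2)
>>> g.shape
(19, 13)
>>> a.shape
(19,)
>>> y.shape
(19, 19)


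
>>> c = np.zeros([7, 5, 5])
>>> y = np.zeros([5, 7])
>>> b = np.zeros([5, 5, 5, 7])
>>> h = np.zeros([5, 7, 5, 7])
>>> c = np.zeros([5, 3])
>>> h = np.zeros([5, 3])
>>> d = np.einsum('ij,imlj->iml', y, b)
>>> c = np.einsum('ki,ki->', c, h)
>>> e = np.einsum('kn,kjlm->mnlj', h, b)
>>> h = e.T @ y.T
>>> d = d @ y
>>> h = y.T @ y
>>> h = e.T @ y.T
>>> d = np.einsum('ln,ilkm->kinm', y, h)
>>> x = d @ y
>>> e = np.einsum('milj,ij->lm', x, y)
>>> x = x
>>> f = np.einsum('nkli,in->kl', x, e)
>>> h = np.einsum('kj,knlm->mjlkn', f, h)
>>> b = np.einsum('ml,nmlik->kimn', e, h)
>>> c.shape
()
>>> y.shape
(5, 7)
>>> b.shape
(5, 5, 7, 5)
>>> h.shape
(5, 7, 3, 5, 5)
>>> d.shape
(3, 5, 7, 5)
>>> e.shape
(7, 3)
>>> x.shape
(3, 5, 7, 7)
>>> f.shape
(5, 7)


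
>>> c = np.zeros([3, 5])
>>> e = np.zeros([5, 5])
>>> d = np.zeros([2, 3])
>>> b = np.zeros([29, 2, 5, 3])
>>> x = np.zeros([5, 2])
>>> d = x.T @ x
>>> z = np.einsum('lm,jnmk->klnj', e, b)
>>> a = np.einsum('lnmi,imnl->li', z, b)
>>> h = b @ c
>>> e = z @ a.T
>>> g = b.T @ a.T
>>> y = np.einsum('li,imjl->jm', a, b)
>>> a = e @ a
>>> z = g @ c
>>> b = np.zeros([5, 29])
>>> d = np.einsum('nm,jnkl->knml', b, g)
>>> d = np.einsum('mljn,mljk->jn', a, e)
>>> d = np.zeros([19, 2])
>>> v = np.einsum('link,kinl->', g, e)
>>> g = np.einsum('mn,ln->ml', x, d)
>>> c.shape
(3, 5)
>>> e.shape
(3, 5, 2, 3)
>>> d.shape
(19, 2)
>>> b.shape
(5, 29)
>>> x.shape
(5, 2)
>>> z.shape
(3, 5, 2, 5)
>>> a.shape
(3, 5, 2, 29)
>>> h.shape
(29, 2, 5, 5)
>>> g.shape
(5, 19)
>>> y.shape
(5, 2)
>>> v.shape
()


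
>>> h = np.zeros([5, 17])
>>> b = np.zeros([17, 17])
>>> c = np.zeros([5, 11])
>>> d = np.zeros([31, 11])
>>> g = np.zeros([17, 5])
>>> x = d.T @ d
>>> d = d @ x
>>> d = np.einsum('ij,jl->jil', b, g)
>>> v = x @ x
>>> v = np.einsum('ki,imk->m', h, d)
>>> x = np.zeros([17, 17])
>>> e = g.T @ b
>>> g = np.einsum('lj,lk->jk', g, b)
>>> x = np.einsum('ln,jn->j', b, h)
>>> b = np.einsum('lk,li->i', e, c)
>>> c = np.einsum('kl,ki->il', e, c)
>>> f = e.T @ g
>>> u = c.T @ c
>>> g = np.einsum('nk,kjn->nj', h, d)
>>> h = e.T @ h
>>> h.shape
(17, 17)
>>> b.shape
(11,)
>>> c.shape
(11, 17)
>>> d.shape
(17, 17, 5)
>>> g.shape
(5, 17)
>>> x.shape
(5,)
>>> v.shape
(17,)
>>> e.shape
(5, 17)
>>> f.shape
(17, 17)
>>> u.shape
(17, 17)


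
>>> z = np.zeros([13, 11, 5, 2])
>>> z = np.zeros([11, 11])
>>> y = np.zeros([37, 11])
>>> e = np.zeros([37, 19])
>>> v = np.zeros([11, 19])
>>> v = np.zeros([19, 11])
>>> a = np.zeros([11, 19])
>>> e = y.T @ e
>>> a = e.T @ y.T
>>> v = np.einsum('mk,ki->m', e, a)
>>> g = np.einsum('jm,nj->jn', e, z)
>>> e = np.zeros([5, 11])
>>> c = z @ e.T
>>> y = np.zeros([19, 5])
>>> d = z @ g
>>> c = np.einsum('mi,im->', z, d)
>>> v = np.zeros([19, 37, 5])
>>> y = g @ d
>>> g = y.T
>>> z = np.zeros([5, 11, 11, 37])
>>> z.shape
(5, 11, 11, 37)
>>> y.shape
(11, 11)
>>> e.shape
(5, 11)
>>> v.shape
(19, 37, 5)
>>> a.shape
(19, 37)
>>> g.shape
(11, 11)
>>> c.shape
()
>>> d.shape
(11, 11)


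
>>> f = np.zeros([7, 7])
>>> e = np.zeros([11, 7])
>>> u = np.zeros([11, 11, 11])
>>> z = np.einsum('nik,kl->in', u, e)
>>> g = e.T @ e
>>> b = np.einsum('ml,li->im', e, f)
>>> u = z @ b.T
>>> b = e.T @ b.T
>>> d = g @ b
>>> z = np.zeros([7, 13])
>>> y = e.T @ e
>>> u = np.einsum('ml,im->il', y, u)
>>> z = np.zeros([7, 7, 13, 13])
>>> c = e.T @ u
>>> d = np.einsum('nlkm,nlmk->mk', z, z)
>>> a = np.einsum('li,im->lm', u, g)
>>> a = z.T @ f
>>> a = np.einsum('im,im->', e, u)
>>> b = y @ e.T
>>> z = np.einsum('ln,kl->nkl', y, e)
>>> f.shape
(7, 7)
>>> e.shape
(11, 7)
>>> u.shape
(11, 7)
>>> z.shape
(7, 11, 7)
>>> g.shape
(7, 7)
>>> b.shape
(7, 11)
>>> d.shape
(13, 13)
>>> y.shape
(7, 7)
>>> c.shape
(7, 7)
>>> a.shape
()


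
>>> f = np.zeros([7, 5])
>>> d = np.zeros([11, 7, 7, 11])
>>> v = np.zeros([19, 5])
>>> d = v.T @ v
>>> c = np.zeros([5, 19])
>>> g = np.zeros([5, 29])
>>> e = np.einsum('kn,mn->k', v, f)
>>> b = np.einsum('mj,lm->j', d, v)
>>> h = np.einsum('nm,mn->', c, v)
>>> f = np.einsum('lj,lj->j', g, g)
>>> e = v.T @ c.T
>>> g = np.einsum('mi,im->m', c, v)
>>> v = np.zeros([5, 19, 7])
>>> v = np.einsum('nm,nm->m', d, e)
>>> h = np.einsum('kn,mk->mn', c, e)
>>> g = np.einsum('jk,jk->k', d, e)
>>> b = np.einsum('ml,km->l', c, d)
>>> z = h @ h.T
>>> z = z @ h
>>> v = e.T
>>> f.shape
(29,)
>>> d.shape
(5, 5)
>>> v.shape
(5, 5)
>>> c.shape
(5, 19)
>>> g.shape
(5,)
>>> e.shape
(5, 5)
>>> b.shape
(19,)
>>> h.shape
(5, 19)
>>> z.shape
(5, 19)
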